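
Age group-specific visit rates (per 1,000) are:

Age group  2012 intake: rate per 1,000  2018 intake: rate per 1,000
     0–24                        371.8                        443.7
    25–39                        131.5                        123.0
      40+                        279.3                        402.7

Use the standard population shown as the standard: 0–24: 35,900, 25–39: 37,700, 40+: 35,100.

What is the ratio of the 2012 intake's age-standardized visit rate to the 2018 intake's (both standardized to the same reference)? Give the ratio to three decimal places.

Standard total = 108,700; weights = 0.3303, 0.3468, 0.3229.
The 2012 intake: 0.3303×371.8 + 0.3468×131.5 + 0.3229×279.3 = 258.5888 per 1,000.
The 2018 intake: 0.3303×443.7 + 0.3468×123.0 + 0.3229×402.7 = 319.2337 per 1,000.
Ratio = 258.5888 ÷ 319.2337 = 0.81003.

0.810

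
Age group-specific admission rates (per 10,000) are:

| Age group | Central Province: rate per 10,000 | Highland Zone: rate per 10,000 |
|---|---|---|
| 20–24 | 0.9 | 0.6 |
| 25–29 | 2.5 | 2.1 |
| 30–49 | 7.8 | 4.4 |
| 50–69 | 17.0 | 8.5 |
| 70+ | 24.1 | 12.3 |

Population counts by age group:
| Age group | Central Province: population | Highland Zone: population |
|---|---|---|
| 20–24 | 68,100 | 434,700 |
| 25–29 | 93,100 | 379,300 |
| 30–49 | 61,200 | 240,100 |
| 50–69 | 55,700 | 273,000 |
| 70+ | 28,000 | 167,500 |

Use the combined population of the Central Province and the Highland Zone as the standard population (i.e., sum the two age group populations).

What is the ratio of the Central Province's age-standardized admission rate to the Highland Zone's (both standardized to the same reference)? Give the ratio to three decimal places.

1.827

Combined standard total = 1,800,700; weights = 0.2792, 0.2623, 0.1673, 0.1825, 0.1086.
The Central Province: 0.2792×0.9 + 0.2623×2.5 + 0.1673×7.8 + 0.1825×17.0 + 0.1086×24.1 = 7.9320 per 10,000.
The Highland Zone: 0.2792×0.6 + 0.2623×2.1 + 0.1673×4.4 + 0.1825×8.5 + 0.1086×12.3 = 4.3417 per 10,000.
Ratio = 7.9320 ÷ 4.3417 = 1.82694.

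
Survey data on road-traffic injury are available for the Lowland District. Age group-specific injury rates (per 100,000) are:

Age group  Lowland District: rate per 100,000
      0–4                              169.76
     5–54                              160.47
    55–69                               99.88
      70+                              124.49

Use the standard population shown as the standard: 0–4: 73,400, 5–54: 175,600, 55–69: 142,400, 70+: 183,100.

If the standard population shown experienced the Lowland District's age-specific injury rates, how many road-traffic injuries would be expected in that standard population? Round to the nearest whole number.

777

Expected road-traffic injuries = Σ (standard pop × age-specific rate ÷ 100,000)
= 73,400×169.76/100,000 + 175,600×160.47/100,000 + 142,400×99.88/100,000 + 183,100×124.49/100,000
= 124.60 + 281.79 + 142.23 + 227.94 = 776.56.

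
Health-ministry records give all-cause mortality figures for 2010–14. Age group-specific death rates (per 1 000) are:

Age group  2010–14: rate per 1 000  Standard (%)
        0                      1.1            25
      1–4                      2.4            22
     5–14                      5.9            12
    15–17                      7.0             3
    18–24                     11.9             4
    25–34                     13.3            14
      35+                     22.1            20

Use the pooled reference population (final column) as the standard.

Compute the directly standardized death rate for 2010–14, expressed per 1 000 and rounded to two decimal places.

8.48

Standard weights: 0.25, 0.22, 0.12, 0.03, 0.04, 0.14, 0.20.
Standardized rate: 0.2500×1.1 + 0.2200×2.4 + 0.1200×5.9 + 0.0300×7.0 + 0.0400×11.9 + 0.1400×13.3 + 0.2000×22.1 = 8.4790 per 1 000.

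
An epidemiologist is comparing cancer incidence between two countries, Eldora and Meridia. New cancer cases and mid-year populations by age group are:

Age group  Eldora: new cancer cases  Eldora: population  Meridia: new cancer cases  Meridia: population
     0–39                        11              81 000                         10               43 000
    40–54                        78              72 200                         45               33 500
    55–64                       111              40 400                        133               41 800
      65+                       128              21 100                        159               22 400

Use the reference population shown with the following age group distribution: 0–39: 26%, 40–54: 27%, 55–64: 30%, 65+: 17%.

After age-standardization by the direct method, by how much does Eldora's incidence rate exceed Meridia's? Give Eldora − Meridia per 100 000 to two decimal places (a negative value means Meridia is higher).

Age-specific rates per 100 000 for Eldora: 13.58, 108.03, 274.75, 606.64.
For Meridia: 23.26, 134.33, 318.18, 709.82.
Standard weights: 0.26, 0.27, 0.30, 0.17.
Eldora: 0.2600×13.58 + 0.2700×108.03 + 0.3000×274.75 + 0.1700×606.64 = 218.2535 per 100 000.
Meridia: 0.2600×23.26 + 0.2700×134.33 + 0.3000×318.18 + 0.1700×709.82 = 258.4394 per 100 000.
Difference = 218.2535 − 258.4394 = -40.1858.

-40.19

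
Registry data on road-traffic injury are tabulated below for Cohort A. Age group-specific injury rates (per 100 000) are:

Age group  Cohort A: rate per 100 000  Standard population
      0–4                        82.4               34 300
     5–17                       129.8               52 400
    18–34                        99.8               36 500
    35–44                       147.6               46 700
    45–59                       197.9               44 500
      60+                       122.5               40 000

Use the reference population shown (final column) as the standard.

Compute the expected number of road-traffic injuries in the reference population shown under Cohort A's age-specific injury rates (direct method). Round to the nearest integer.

339

Expected road-traffic injuries = Σ (standard pop × age-specific rate ÷ 100 000)
= 34 300×82.4/100 000 + 52 400×129.8/100 000 + 36 500×99.8/100 000 + 46 700×147.6/100 000 + 44 500×197.9/100 000 + 40 000×122.5/100 000
= 28.26 + 68.02 + 36.43 + 68.93 + 88.07 + 49.00 = 338.70.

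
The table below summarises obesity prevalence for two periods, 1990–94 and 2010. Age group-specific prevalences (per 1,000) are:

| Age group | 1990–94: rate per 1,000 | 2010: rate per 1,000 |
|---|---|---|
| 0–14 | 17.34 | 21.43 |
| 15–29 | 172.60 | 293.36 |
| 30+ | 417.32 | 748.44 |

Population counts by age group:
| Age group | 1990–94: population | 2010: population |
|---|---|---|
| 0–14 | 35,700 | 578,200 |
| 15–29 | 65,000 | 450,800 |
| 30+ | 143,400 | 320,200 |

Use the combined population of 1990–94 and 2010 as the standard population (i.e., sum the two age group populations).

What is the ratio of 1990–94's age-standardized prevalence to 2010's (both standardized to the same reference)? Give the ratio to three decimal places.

0.573

Combined standard total = 1,593,300; weights = 0.3853, 0.3237, 0.2910.
1990–94: 0.3853×17.34 + 0.3237×172.60 + 0.2910×417.32 = 183.9840 per 1,000.
2010: 0.3853×21.43 + 0.3237×293.36 + 0.2910×748.44 = 320.9990 per 1,000.
Ratio = 183.9840 ÷ 320.9990 = 0.57316.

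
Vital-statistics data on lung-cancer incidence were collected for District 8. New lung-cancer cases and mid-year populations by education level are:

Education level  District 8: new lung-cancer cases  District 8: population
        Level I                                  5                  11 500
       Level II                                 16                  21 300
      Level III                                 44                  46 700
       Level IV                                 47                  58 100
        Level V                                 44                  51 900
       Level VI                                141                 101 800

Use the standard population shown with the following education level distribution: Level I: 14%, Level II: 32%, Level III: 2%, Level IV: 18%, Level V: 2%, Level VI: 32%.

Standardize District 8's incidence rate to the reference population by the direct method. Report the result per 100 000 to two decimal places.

92.59

Education-specific rates per 100 000 for District 8: 43.48, 75.12, 94.22, 80.90, 84.78, 138.51.
Standard weights: 0.14, 0.32, 0.02, 0.18, 0.02, 0.32.
Standardized rate: 0.1400×43.48 + 0.3200×75.12 + 0.0200×94.22 + 0.1800×80.90 + 0.0200×84.78 + 0.3200×138.51 = 92.5878 per 100 000.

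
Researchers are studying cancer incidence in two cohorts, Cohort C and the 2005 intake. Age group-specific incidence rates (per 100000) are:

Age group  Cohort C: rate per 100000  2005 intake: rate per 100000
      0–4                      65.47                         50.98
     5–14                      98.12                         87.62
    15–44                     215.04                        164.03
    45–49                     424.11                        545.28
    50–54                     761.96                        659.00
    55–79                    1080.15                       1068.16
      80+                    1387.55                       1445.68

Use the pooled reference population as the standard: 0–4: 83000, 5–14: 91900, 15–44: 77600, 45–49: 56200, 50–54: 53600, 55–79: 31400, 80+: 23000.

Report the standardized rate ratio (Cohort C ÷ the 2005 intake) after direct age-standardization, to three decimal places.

1.025

Standard total = 416700; weights = 0.1992, 0.2205, 0.1862, 0.1349, 0.1286, 0.0754, 0.0552.
Cohort C: 0.1992×65.47 + 0.2205×98.12 + 0.1862×215.04 + 0.1349×424.11 + 0.1286×761.96 + 0.0754×1080.15 + 0.0552×1387.55 = 387.9163 per 100000.
The 2005 intake: 0.1992×50.98 + 0.2205×87.62 + 0.1862×164.03 + 0.1349×545.28 + 0.1286×659.00 + 0.0754×1068.16 + 0.0552×1445.68 = 378.6185 per 100000.
Ratio = 387.9163 ÷ 378.6185 = 1.02456.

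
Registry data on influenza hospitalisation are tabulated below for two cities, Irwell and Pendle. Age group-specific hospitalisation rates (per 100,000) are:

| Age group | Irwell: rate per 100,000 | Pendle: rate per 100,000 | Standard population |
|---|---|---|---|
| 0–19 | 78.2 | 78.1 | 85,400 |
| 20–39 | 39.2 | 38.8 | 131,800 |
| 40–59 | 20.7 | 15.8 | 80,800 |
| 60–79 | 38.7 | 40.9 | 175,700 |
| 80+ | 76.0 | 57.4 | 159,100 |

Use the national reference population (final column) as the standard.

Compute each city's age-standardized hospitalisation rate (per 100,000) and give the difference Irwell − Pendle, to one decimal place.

Standard total = 632,800; weights = 0.1350, 0.2083, 0.1277, 0.2777, 0.2514.
Irwell: 0.1350×78.2 + 0.2083×39.2 + 0.1277×20.7 + 0.2777×38.7 + 0.2514×76.0 = 51.2146 per 100,000.
Pendle: 0.1350×78.1 + 0.2083×38.8 + 0.1277×15.8 + 0.2777×40.9 + 0.2514×57.4 = 46.4265 per 100,000.
Difference = 51.2146 − 46.4265 = 4.7881.

4.8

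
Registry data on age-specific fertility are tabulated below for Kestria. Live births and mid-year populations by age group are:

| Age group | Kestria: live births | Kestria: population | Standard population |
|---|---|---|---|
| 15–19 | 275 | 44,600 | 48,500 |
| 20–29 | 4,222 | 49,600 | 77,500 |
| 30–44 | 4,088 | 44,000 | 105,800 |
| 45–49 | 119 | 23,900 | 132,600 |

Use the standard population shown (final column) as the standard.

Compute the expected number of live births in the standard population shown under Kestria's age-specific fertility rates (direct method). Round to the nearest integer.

Age-specific rates per 1,000 for Kestria: 6.166, 85.121, 92.909, 4.979.
Expected live births = Σ (standard pop × age-specific rate ÷ 1,000)
= 48,500×6.166/1,000 + 77,500×85.121/1,000 + 105,800×92.909/1,000 + 132,600×4.979/1,000
= 299.05 + 6596.87 + 9829.78 + 660.23 = 17385.93.

17386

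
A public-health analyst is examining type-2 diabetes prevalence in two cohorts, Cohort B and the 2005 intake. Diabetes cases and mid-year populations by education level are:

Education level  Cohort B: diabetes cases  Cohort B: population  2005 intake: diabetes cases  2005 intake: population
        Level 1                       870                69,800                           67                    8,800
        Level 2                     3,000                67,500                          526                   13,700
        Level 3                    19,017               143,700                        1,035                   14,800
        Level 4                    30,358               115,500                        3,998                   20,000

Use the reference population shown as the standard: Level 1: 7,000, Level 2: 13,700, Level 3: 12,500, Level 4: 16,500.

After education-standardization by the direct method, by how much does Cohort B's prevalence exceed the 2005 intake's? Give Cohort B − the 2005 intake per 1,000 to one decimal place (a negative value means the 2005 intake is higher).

38.9

Education-specific rates per 1,000 for Cohort B: 12.464, 44.444, 132.338, 262.840.
For the 2005 intake: 7.614, 38.394, 69.932, 199.900.
Standard total = 49,700; weights = 0.1408, 0.2757, 0.2515, 0.3320.
Cohort B: 0.1408×12.464 + 0.2757×44.444 + 0.2515×132.338 + 0.3320×262.840 = 134.5518 per 1,000.
The 2005 intake: 0.1408×7.614 + 0.2757×38.394 + 0.2515×69.932 + 0.3320×199.900 = 95.6097 per 1,000.
Difference = 134.5518 − 95.6097 = 38.9421.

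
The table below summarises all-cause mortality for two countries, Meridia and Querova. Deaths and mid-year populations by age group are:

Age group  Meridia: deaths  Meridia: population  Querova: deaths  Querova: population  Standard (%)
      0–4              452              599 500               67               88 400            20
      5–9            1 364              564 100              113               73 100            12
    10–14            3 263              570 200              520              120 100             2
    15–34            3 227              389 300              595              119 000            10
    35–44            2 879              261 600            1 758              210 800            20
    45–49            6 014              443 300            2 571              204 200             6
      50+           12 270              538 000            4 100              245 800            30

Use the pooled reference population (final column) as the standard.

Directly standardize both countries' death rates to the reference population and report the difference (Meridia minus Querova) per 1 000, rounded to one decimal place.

2.9

Age-specific rates per 1 000 for Meridia: 0.754, 2.418, 5.723, 8.289, 11.005, 13.566, 22.807.
For Querova: 0.758, 1.546, 4.330, 5.000, 8.340, 12.591, 16.680.
Standard weights: 0.20, 0.12, 0.02, 0.10, 0.20, 0.06, 0.30.
Meridia: 0.2000×0.754 + 0.1200×2.418 + 0.0200×5.723 + 0.1000×8.289 + 0.2000×11.005 + 0.0600×13.566 + 0.3000×22.807 = 11.2414 per 1 000.
Querova: 0.2000×0.758 + 0.1200×1.546 + 0.0200×4.330 + 0.1000×5.000 + 0.2000×8.340 + 0.0600×12.591 + 0.3000×16.680 = 8.3511 per 1 000.
Difference = 11.2414 − 8.3511 = 2.8903.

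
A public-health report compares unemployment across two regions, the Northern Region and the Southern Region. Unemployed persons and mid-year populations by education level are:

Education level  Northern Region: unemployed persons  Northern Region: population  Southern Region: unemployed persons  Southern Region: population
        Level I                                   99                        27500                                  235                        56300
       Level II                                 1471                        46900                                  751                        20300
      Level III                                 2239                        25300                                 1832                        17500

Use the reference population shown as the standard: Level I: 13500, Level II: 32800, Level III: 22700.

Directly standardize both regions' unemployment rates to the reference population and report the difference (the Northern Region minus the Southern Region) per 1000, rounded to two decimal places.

Education-specific rates per 1000 for the Northern Region: 3.600, 31.365, 88.498.
For the Southern Region: 4.174, 36.995, 104.686.
Standard total = 69000; weights = 0.1957, 0.4754, 0.3290.
The Northern Region: 0.1957×3.600 + 0.4754×31.365 + 0.3290×88.498 = 44.7285 per 1000.
The Southern Region: 0.1957×4.174 + 0.4754×36.995 + 0.3290×104.686 = 52.8428 per 1000.
Difference = 44.7285 − 52.8428 = -8.1143.

-8.11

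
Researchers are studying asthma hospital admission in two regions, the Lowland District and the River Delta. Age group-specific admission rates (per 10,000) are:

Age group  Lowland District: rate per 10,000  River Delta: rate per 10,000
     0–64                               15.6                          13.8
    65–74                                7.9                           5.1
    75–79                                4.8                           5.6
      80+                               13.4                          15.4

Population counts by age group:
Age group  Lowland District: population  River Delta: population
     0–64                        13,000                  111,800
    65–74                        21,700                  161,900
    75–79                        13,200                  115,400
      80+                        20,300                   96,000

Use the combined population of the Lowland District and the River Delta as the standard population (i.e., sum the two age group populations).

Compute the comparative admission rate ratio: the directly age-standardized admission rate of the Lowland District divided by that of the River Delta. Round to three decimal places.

Combined standard total = 553,300; weights = 0.2256, 0.3318, 0.2324, 0.2102.
The Lowland District: 0.2256×15.6 + 0.3318×7.9 + 0.2324×4.8 + 0.2102×13.4 = 10.0723 per 10,000.
The River Delta: 0.2256×13.8 + 0.3318×5.1 + 0.2324×5.6 + 0.2102×15.4 = 9.3435 per 10,000.
Ratio = 10.0723 ÷ 9.3435 = 1.07800.

1.078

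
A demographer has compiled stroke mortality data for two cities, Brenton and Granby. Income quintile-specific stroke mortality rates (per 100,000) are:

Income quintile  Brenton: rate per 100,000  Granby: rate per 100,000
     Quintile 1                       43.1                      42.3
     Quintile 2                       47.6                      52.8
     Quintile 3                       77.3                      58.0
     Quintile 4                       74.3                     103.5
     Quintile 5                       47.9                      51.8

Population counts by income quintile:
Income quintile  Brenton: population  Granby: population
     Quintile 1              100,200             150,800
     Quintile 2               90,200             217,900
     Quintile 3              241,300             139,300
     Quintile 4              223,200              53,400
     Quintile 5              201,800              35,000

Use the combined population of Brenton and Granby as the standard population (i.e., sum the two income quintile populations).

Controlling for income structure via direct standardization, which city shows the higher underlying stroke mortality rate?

Granby

Combined standard total = 1,453,100; weights = 0.1727, 0.2120, 0.2619, 0.1904, 0.1630.
Brenton: 0.1727×43.1 + 0.2120×47.6 + 0.2619×77.3 + 0.1904×74.3 + 0.1630×47.9 = 59.7331 per 100,000.
Granby: 0.1727×42.3 + 0.2120×52.8 + 0.2619×58.0 + 0.1904×103.5 + 0.1630×51.8 = 61.8362 per 100,000.
The crude rates (62.47 vs 55.84) would put Brenton higher, but that reflects its income composition; once standardized to a common income structure, Granby has the higher underlying rate.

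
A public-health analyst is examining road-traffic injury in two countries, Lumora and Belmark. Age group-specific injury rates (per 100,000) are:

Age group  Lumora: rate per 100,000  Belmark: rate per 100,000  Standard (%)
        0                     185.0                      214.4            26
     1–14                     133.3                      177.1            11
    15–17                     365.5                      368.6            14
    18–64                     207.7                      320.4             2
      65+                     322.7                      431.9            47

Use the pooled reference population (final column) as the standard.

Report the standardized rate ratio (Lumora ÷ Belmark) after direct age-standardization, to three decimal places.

Standard weights: 0.26, 0.11, 0.14, 0.02, 0.47.
Lumora: 0.2600×185.0 + 0.1100×133.3 + 0.1400×365.5 + 0.0200×207.7 + 0.4700×322.7 = 269.7560 per 100,000.
Belmark: 0.2600×214.4 + 0.1100×177.1 + 0.1400×368.6 + 0.0200×320.4 + 0.4700×431.9 = 336.2300 per 100,000.
Ratio = 269.7560 ÷ 336.2300 = 0.80230.

0.802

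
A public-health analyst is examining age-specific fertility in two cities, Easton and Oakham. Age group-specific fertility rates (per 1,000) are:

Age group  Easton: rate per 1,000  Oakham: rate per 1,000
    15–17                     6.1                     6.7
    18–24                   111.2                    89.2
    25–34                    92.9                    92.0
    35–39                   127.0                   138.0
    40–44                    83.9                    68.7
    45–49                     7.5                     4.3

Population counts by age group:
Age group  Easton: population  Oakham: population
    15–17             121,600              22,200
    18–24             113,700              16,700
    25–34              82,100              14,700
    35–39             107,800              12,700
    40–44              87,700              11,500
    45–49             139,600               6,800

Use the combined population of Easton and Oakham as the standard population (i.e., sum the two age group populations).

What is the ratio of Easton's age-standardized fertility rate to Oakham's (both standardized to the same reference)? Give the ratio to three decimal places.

1.077

Combined standard total = 737,100; weights = 0.1951, 0.1769, 0.1313, 0.1635, 0.1346, 0.1986.
Easton: 0.1951×6.1 + 0.1769×111.2 + 0.1313×92.9 + 0.1635×127.0 + 0.1346×83.9 + 0.1986×7.5 = 66.6053 per 1,000.
Oakham: 0.1951×6.7 + 0.1769×89.2 + 0.1313×92.0 + 0.1635×138.0 + 0.1346×68.7 + 0.1986×4.3 = 61.8292 per 1,000.
Ratio = 66.6053 ÷ 61.8292 = 1.07725.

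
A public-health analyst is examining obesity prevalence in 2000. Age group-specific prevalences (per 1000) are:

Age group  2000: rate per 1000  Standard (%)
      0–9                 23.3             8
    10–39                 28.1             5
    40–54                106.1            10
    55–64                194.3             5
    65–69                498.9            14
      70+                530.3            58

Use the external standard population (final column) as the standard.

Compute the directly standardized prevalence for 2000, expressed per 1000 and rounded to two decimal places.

401.01

Standard weights: 0.08, 0.05, 0.10, 0.05, 0.14, 0.58.
Standardized rate: 0.0800×23.3 + 0.0500×28.1 + 0.1000×106.1 + 0.0500×194.3 + 0.1400×498.9 + 0.5800×530.3 = 401.0140 per 1000.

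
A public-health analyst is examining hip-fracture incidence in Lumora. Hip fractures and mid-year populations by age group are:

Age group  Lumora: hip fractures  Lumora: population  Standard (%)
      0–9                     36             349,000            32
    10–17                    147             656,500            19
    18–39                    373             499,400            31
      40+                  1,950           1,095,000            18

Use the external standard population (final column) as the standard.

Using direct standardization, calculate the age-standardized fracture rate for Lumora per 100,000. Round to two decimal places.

62.76

Age-specific rates per 100,000 for Lumora: 10.32, 22.39, 74.69, 178.08.
Standard weights: 0.32, 0.19, 0.31, 0.18.
Standardized rate: 0.3200×10.32 + 0.1900×22.39 + 0.3100×74.69 + 0.1800×178.08 = 62.7638 per 100,000.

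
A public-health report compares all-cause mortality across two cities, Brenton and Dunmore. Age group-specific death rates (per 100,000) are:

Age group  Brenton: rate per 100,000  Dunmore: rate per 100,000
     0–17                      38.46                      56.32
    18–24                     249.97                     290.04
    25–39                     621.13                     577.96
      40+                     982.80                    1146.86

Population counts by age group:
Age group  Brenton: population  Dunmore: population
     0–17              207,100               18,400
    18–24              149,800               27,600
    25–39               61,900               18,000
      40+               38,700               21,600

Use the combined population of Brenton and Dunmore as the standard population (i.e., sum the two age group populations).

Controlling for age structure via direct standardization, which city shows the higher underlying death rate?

Dunmore

Combined standard total = 543,100; weights = 0.4152, 0.3266, 0.1471, 0.1110.
Brenton: 0.4152×38.46 + 0.3266×249.97 + 0.1471×621.13 + 0.1110×982.80 = 298.1192 per 100,000.
Dunmore: 0.4152×56.32 + 0.3266×290.04 + 0.1471×577.96 + 0.1110×1146.86 = 330.4878 per 100,000.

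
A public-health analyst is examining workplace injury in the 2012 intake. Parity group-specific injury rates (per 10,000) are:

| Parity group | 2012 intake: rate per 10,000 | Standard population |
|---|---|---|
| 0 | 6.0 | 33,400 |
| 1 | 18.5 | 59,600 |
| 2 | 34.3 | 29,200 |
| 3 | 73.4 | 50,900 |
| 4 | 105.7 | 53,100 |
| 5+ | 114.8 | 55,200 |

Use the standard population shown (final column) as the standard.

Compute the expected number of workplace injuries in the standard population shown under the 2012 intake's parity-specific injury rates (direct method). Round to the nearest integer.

Expected workplace injuries = Σ (standard pop × parity-specific rate ÷ 10,000)
= 33,400×6.0/10,000 + 59,600×18.5/10,000 + 29,200×34.3/10,000 + 50,900×73.4/10,000 + 53,100×105.7/10,000 + 55,200×114.8/10,000
= 20.04 + 110.26 + 100.16 + 373.61 + 561.27 + 633.70 = 1799.03.

1799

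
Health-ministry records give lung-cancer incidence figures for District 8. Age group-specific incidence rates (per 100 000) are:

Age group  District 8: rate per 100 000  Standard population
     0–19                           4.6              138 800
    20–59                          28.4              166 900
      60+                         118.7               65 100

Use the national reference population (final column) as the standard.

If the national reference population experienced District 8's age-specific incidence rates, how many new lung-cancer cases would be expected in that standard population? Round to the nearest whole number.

131

Expected new lung-cancer cases = Σ (standard pop × age-specific rate ÷ 100 000)
= 138 800×4.6/100 000 + 166 900×28.4/100 000 + 65 100×118.7/100 000
= 6.38 + 47.40 + 77.27 = 131.06.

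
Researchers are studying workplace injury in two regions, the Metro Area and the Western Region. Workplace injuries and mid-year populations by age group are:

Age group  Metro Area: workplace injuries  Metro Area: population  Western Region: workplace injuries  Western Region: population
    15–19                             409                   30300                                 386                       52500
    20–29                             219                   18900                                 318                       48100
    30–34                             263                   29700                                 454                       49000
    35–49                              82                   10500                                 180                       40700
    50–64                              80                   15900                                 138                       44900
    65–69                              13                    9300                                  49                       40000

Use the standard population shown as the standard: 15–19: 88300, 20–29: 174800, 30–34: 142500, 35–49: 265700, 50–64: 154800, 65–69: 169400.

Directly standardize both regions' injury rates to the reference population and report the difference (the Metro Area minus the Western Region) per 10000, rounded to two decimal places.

Age-specific rates per 10000 for the Metro Area: 134.98, 115.87, 88.55, 78.10, 50.31, 13.98.
For the Western Region: 73.52, 66.11, 92.65, 44.23, 30.73, 12.25.
Standard total = 995500; weights = 0.0887, 0.1756, 0.1431, 0.2669, 0.1555, 0.1702.
The Metro Area: 0.0887×134.98 + 0.1756×115.87 + 0.1431×88.55 + 0.2669×78.10 + 0.1555×50.31 + 0.1702×13.98 = 76.0411 per 10000.
The Western Region: 0.0887×73.52 + 0.1756×66.11 + 0.1431×92.65 + 0.2669×44.23 + 0.1555×30.73 + 0.1702×12.25 = 50.0607 per 10000.
Difference = 76.0411 − 50.0607 = 25.9804.

25.98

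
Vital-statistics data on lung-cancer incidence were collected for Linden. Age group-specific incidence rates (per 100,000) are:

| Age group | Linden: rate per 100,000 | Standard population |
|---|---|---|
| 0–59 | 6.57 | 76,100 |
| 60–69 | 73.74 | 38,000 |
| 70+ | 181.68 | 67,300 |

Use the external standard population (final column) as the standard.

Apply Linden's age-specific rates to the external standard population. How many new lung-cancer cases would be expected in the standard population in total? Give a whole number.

Expected new lung-cancer cases = Σ (standard pop × age-specific rate ÷ 100,000)
= 76,100×6.57/100,000 + 38,000×73.74/100,000 + 67,300×181.68/100,000
= 5.00 + 28.02 + 122.27 = 155.29.

155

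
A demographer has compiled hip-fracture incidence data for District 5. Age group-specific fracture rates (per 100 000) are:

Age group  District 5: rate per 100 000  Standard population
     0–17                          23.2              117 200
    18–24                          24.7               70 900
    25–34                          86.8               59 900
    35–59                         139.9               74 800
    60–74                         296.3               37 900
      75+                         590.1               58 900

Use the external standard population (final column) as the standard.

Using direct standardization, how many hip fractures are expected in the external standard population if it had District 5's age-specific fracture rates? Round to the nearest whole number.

Expected hip fractures = Σ (standard pop × age-specific rate ÷ 100 000)
= 117 200×23.2/100 000 + 70 900×24.7/100 000 + 59 900×86.8/100 000 + 74 800×139.9/100 000 + 37 900×296.3/100 000 + 58 900×590.1/100 000
= 27.19 + 17.51 + 51.99 + 104.65 + 112.30 + 347.57 = 661.21.

661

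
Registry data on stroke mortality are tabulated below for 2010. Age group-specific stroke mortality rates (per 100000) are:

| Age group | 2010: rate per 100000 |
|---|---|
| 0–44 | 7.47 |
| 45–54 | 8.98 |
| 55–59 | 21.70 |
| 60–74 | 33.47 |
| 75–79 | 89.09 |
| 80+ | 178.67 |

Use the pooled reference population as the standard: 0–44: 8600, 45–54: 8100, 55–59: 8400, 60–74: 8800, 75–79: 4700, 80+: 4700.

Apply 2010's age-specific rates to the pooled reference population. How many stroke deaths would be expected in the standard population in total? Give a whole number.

Expected stroke deaths = Σ (standard pop × age-specific rate ÷ 100000)
= 8600×7.47/100000 + 8100×8.98/100000 + 8400×21.70/100000 + 8800×33.47/100000 + 4700×89.09/100000 + 4700×178.67/100000
= 0.64 + 0.73 + 1.82 + 2.95 + 4.19 + 8.40 = 18.72.

19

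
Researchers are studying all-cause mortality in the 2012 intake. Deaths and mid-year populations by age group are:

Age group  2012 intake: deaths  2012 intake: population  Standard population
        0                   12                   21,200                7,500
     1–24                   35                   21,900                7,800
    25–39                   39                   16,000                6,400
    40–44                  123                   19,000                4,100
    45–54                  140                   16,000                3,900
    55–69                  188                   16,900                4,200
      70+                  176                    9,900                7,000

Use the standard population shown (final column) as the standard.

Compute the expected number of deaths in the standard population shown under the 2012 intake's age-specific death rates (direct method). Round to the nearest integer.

Age-specific rates per 100,000 for the 2012 intake: 56.60, 159.82, 243.75, 647.37, 875.00, 1112.43, 1777.78.
Expected deaths = Σ (standard pop × age-specific rate ÷ 100,000)
= 7,500×56.60/100,000 + 7,800×159.82/100,000 + 6,400×243.75/100,000 + 4,100×647.37/100,000 + 3,900×875.00/100,000 + 4,200×1112.43/100,000 + 7,000×1777.78/100,000
= 4.25 + 12.47 + 15.60 + 26.54 + 34.13 + 46.72 + 124.44 = 264.14.

264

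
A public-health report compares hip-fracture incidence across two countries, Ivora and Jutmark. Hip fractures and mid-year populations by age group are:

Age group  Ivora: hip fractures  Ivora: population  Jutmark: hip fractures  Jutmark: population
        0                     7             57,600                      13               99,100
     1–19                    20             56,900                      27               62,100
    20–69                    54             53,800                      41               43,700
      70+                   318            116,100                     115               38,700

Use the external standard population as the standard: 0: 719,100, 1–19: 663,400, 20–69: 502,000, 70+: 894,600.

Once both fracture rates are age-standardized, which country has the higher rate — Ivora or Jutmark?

Age-specific rates per 100,000 for Ivora: 12.15, 35.15, 100.37, 273.90.
For Jutmark: 13.12, 43.48, 93.82, 297.16.
Standard total = 2,779,100; weights = 0.2588, 0.2387, 0.1806, 0.3219.
Ivora: 0.2588×12.15 + 0.2387×35.15 + 0.1806×100.37 + 0.3219×273.90 = 117.8354 per 100,000.
Jutmark: 0.2588×13.12 + 0.2387×43.48 + 0.1806×93.82 + 0.3219×297.16 = 126.3763 per 100,000.
The crude rates (140.30 vs 80.46) would put Ivora higher, but that reflects its age composition; once standardized to a common age structure, Jutmark has the higher underlying rate.

Jutmark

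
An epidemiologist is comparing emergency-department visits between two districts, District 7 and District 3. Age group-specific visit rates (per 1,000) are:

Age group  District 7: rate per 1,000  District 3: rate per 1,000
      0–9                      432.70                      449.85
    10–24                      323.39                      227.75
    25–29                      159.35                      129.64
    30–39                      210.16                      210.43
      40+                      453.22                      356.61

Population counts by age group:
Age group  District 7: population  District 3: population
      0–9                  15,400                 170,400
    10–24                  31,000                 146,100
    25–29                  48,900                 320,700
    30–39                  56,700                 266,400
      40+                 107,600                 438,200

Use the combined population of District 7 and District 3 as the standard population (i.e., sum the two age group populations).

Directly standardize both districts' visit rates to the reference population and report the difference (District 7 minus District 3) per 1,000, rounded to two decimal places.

Combined standard total = 1,601,400; weights = 0.1160, 0.1106, 0.2308, 0.2018, 0.3408.
District 7: 0.1160×432.70 + 0.1106×323.39 + 0.2308×159.35 + 0.2018×210.16 + 0.3408×453.22 = 319.6166 per 1,000.
District 3: 0.1160×449.85 + 0.1106×227.75 + 0.2308×129.64 + 0.2018×210.43 + 0.3408×356.61 = 271.2997 per 1,000.
Difference = 319.6166 − 271.2997 = 48.3169.

48.32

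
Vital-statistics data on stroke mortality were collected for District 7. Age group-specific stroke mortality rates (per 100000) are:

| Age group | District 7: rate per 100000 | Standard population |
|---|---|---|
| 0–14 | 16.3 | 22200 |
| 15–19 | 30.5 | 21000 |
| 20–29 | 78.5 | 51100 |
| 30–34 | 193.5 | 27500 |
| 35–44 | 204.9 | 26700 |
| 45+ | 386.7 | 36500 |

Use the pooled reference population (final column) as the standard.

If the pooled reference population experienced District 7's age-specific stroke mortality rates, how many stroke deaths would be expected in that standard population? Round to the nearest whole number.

299

Expected stroke deaths = Σ (standard pop × age-specific rate ÷ 100000)
= 22200×16.3/100000 + 21000×30.5/100000 + 51100×78.5/100000 + 27500×193.5/100000 + 26700×204.9/100000 + 36500×386.7/100000
= 3.62 + 6.41 + 40.11 + 53.21 + 54.71 + 141.15 = 299.20.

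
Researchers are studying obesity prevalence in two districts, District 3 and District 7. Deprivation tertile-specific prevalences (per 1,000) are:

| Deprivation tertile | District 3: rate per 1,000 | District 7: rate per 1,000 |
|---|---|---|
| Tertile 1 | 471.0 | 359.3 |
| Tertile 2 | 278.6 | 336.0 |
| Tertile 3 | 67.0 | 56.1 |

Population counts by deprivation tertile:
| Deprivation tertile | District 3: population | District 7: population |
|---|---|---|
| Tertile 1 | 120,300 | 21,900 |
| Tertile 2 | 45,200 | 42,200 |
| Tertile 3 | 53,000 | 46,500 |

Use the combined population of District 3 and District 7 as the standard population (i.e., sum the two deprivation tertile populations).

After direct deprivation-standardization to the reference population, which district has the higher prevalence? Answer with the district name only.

District 3

Combined standard total = 329,100; weights = 0.4321, 0.2656, 0.3023.
District 3: 0.4321×471.0 + 0.2656×278.6 + 0.3023×67.0 = 297.7586 per 1,000.
District 7: 0.4321×359.3 + 0.2656×336.0 + 0.3023×56.1 = 261.4428 per 1,000.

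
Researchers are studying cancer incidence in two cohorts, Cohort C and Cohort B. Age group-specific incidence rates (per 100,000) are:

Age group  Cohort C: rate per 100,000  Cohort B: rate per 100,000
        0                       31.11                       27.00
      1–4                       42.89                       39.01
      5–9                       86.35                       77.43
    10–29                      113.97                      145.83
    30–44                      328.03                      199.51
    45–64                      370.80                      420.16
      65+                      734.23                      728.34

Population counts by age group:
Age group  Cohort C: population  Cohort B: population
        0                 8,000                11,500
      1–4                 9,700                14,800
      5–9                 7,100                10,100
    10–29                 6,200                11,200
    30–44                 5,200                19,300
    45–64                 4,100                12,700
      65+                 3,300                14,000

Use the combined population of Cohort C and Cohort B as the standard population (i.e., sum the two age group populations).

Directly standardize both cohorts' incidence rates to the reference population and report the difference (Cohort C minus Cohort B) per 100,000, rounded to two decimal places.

Combined standard total = 137,200; weights = 0.1421, 0.1786, 0.1254, 0.1268, 0.1786, 0.1224, 0.1261.
Cohort C: 0.1421×31.11 + 0.1786×42.89 + 0.1254×86.35 + 0.1268×113.97 + 0.1786×328.03 + 0.1224×370.80 + 0.1261×734.23 = 233.9220 per 100,000.
Cohort B: 0.1421×27.00 + 0.1786×39.01 + 0.1254×77.43 + 0.1268×145.83 + 0.1786×199.51 + 0.1224×420.16 + 0.1261×728.34 = 217.9187 per 100,000.
Difference = 233.9220 − 217.9187 = 16.0033.

16.00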